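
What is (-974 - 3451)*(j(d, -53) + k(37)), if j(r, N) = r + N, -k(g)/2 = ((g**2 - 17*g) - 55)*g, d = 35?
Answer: 224382900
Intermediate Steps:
k(g) = -2*g*(-55 + g**2 - 17*g) (k(g) = -2*((g**2 - 17*g) - 55)*g = -2*(-55 + g**2 - 17*g)*g = -2*g*(-55 + g**2 - 17*g))
j(r, N) = N + r
(-974 - 3451)*(j(d, -53) + k(37)) = (-974 - 3451)*((-53 + 35) + 2*37*(55 - 1*37**2 + 17*37)) = -4425*(-18 + 2*37*(55 - 1*1369 + 629)) = -4425*(-18 + 2*37*(55 - 1369 + 629)) = -4425*(-18 + 2*37*(-685)) = -4425*(-18 - 50690) = -4425*(-50708) = 224382900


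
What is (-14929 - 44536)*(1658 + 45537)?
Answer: -2806450675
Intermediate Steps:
(-14929 - 44536)*(1658 + 45537) = -59465*47195 = -2806450675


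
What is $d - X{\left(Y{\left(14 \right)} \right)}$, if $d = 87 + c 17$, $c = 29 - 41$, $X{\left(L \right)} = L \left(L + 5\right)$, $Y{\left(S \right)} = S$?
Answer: $-383$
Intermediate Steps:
$X{\left(L \right)} = L \left(5 + L\right)$
$c = -12$
$d = -117$ ($d = 87 - 204 = -117$)
$d - X{\left(Y{\left(14 \right)} \right)} = -117 - 14 \left(5 + 14\right) = -117 - 14 \cdot 19 = -117 - 266 = -383$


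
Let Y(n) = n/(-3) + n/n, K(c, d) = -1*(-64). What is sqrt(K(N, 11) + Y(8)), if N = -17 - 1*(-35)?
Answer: sqrt(561)/3 ≈ 7.8951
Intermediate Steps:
N = 18 (N = -17 + 35 = 18)
K(c, d) = 64
Y(n) = 1 - n/3 (Y(n) = n*(-1/3) + 1 = -n/3 + 1 = 1 - n/3)
sqrt(K(N, 11) + Y(8)) = sqrt(64 + (1 - 1/3*8)) = sqrt(64 + (1 - 8/3)) = sqrt(64 - 5/3) = sqrt(187/3) = sqrt(561)/3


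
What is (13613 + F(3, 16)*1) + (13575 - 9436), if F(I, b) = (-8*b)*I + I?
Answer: 17371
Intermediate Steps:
F(I, b) = I - 8*I*b (F(I, b) = -8*I*b + I = I - 8*I*b)
(13613 + F(3, 16)*1) + (13575 - 9436) = (13613 + (3*(1 - 8*16))*1) + (13575 - 9436) = (13613 + (3*(1 - 128))*1) + 4139 = (13613 + (3*(-127))*1) + 4139 = (13613 - 381*1) + 4139 = (13613 - 381) + 4139 = 13232 + 4139 = 17371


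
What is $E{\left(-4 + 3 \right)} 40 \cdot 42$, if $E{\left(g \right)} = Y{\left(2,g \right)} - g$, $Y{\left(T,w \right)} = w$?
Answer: $0$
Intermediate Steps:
$E{\left(g \right)} = 0$ ($E{\left(g \right)} = g - g = 0$)
$E{\left(-4 + 3 \right)} 40 \cdot 42 = 0 \cdot 40 \cdot 42 = 0 \cdot 42 = 0$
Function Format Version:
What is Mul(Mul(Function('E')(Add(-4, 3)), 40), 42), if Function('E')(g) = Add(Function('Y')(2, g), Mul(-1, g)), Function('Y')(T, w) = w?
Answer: 0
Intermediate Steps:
Function('E')(g) = 0 (Function('E')(g) = Add(g, Mul(-1, g)) = 0)
Mul(Mul(Function('E')(Add(-4, 3)), 40), 42) = Mul(Mul(0, 40), 42) = Mul(0, 42) = 0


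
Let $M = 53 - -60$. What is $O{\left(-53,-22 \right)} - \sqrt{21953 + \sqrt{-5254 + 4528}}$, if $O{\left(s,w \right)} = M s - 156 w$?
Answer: $-2557 - \sqrt{21953 + 11 i \sqrt{6}} \approx -2705.2 - 0.090927 i$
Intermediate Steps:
$M = 113$ ($M = 53 + 60 = 113$)
$O{\left(s,w \right)} = - 156 w + 113 s$ ($O{\left(s,w \right)} = 113 s - 156 w = - 156 w + 113 s$)
$O{\left(-53,-22 \right)} - \sqrt{21953 + \sqrt{-5254 + 4528}} = \left(\left(-156\right) \left(-22\right) + 113 \left(-53\right)\right) - \sqrt{21953 + \sqrt{-5254 + 4528}} = \left(3432 - 5989\right) - \sqrt{21953 + \sqrt{-726}} = -2557 - \sqrt{21953 + 11 i \sqrt{6}}$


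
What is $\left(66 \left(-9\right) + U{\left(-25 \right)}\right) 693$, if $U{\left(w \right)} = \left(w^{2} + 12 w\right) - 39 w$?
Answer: $489258$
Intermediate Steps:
$U{\left(w \right)} = w^{2} - 27 w$
$\left(66 \left(-9\right) + U{\left(-25 \right)}\right) 693 = \left(66 \left(-9\right) - 25 \left(-27 - 25\right)\right) 693 = \left(-594 - -1300\right) 693 = \left(-594 + 1300\right) 693 = 706 \cdot 693 = 489258$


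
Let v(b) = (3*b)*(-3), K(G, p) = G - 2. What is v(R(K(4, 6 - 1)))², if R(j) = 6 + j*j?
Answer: 8100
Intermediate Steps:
K(G, p) = -2 + G
R(j) = 6 + j²
v(b) = -9*b
v(R(K(4, 6 - 1)))² = (-9*(6 + (-2 + 4)²))² = (-9*(6 + 2²))² = (-9*(6 + 4))² = (-9*10)² = (-90)² = 8100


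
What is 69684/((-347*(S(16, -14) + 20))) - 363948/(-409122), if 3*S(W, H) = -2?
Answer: -6516912908/686165781 ≈ -9.4976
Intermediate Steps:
S(W, H) = -2/3 (S(W, H) = (1/3)*(-2) = -2/3)
69684/((-347*(S(16, -14) + 20))) - 363948/(-409122) = 69684/((-347*(-2/3 + 20))) - 363948/(-409122) = 69684/((-347*58/3)) - 363948*(-1/409122) = 69684/(-20126/3) + 60658/68187 = 69684*(-3/20126) + 60658/68187 = -104526/10063 + 60658/68187 = -6516912908/686165781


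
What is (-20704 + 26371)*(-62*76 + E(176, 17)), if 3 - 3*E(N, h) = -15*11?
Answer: -26385552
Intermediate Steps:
E(N, h) = 56 (E(N, h) = 1 - (-5)*11 = 1 - ⅓*(-165) = 1 + 55 = 56)
(-20704 + 26371)*(-62*76 + E(176, 17)) = (-20704 + 26371)*(-62*76 + 56) = 5667*(-4712 + 56) = 5667*(-4656) = -26385552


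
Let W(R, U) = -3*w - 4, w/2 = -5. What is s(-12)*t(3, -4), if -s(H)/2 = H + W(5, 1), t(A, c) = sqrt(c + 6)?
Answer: -28*sqrt(2) ≈ -39.598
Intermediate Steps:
w = -10 (w = 2*(-5) = -10)
t(A, c) = sqrt(6 + c)
W(R, U) = 26 (W(R, U) = -3*(-10) - 4 = 30 - 4 = 26)
s(H) = -52 - 2*H (s(H) = -2*(H + 26) = -2*(26 + H) = -52 - 2*H)
s(-12)*t(3, -4) = (-52 - 2*(-12))*sqrt(6 - 4) = (-52 + 24)*sqrt(2) = -28*sqrt(2)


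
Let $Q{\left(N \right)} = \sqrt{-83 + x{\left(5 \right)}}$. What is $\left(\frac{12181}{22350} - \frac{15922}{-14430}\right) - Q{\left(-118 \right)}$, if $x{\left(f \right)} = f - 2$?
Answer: $\frac{17720951}{10750350} - 4 i \sqrt{5} \approx 1.6484 - 8.9443 i$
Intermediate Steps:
$x{\left(f \right)} = -2 + f$
$Q{\left(N \right)} = 4 i \sqrt{5}$ ($Q{\left(N \right)} = \sqrt{-83 + \left(-2 + 5\right)} = \sqrt{-83 + 3} = \sqrt{-80} = 4 i \sqrt{5}$)
$\left(\frac{12181}{22350} - \frac{15922}{-14430}\right) - Q{\left(-118 \right)} = \left(\frac{12181}{22350} - \frac{15922}{-14430}\right) - 4 i \sqrt{5} = \left(12181 \cdot \frac{1}{22350} - - \frac{7961}{7215}\right) - 4 i \sqrt{5} = \left(\frac{12181}{22350} + \frac{7961}{7215}\right) - 4 i \sqrt{5} = \frac{17720951}{10750350} - 4 i \sqrt{5}$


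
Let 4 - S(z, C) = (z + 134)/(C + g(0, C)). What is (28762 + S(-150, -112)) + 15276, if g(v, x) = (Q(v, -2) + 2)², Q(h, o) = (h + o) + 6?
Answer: 836794/19 ≈ 44042.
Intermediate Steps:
Q(h, o) = 6 + h + o
g(v, x) = (6 + v)² (g(v, x) = ((6 + v - 2) + 2)² = ((4 + v) + 2)² = (6 + v)²)
S(z, C) = 4 - (134 + z)/(36 + C) (S(z, C) = 4 - (z + 134)/(C + (6 + 0)²) = 4 - (134 + z)/(C + 6²) = 4 - (134 + z)/(C + 36) = 4 - (134 + z)/(36 + C))
(28762 + S(-150, -112)) + 15276 = (28762 + (10 - 1*(-150) + 4*(-112))/(36 - 112)) + 15276 = (28762 + (10 + 150 - 448)/(-76)) + 15276 = (28762 - 1/76*(-288)) + 15276 = (28762 + 72/19) + 15276 = 546550/19 + 15276 = 836794/19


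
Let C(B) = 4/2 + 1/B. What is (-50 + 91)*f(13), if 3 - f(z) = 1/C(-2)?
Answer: 287/3 ≈ 95.667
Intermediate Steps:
C(B) = 2 + 1/B (C(B) = 4*(1/2) + 1/B = 2 + 1/B)
f(z) = 7/3 (f(z) = 3 - 1/(2 + 1/(-2)) = 3 - 1/(2 - 1/2) = 3 - 1/3/2 = 3 - 1*2/3 = 3 - 2/3 = 7/3)
(-50 + 91)*f(13) = (-50 + 91)*(7/3) = 41*(7/3) = 287/3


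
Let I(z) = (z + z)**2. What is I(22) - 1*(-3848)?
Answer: 5784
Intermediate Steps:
I(z) = 4*z**2 (I(z) = (2*z)**2 = 4*z**2)
I(22) - 1*(-3848) = 4*22**2 - 1*(-3848) = 4*484 + 3848 = 1936 + 3848 = 5784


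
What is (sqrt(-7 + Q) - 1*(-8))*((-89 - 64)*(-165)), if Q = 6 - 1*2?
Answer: 201960 + 25245*I*sqrt(3) ≈ 2.0196e+5 + 43726.0*I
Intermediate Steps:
Q = 4 (Q = 6 - 2 = 4)
(sqrt(-7 + Q) - 1*(-8))*((-89 - 64)*(-165)) = (sqrt(-7 + 4) - 1*(-8))*((-89 - 64)*(-165)) = (sqrt(-3) + 8)*(-153*(-165)) = (I*sqrt(3) + 8)*25245 = (8 + I*sqrt(3))*25245 = 201960 + 25245*I*sqrt(3)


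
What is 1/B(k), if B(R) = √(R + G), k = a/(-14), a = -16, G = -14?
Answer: -I*√70/30 ≈ -0.27889*I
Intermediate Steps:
k = 8/7 (k = -16/(-14) = -16*(-1/14) = 8/7 ≈ 1.1429)
B(R) = √(-14 + R) (B(R) = √(R - 14) = √(-14 + R))
1/B(k) = 1/(√(-14 + 8/7)) = 1/(√(-90/7)) = 1/(3*I*√70/7) = -I*√70/30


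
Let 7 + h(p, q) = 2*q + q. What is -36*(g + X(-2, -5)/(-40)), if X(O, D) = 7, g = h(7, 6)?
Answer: -3897/10 ≈ -389.70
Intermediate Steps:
h(p, q) = -7 + 3*q (h(p, q) = -7 + (2*q + q) = -7 + 3*q)
g = 11 (g = -7 + 3*6 = -7 + 18 = 11)
-36*(g + X(-2, -5)/(-40)) = -36*(11 + 7/(-40)) = -36*(11 + 7*(-1/40)) = -36*(11 - 7/40) = -36*433/40 = -3897/10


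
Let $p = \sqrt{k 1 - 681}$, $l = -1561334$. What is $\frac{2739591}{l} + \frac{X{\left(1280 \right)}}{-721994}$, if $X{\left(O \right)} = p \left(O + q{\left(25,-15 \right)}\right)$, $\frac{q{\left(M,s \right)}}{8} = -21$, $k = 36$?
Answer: $- \frac{2739591}{1561334} - \frac{556 i \sqrt{645}}{360997} \approx -1.7546 - 0.039116 i$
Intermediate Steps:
$q{\left(M,s \right)} = -168$ ($q{\left(M,s \right)} = 8 \left(-21\right) = -168$)
$p = i \sqrt{645}$ ($p = \sqrt{36 \cdot 1 - 681} = \sqrt{36 - 681} = \sqrt{-645} = i \sqrt{645} \approx 25.397 i$)
$X{\left(O \right)} = i \sqrt{645} \left(-168 + O\right)$ ($X{\left(O \right)} = i \sqrt{645} \left(O - 168\right) = i \sqrt{645} \left(-168 + O\right)$)
$\frac{2739591}{l} + \frac{X{\left(1280 \right)}}{-721994} = \frac{2739591}{-1561334} + \frac{i \sqrt{645} \left(-168 + 1280\right)}{-721994} = 2739591 \left(- \frac{1}{1561334}\right) + i \sqrt{645} \cdot 1112 \left(- \frac{1}{721994}\right) = - \frac{2739591}{1561334} + 1112 i \sqrt{645} \left(- \frac{1}{721994}\right) = - \frac{2739591}{1561334} - \frac{556 i \sqrt{645}}{360997}$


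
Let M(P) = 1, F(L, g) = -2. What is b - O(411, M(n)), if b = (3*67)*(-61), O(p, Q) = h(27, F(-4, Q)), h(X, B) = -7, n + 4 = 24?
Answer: -12254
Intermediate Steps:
n = 20 (n = -4 + 24 = 20)
O(p, Q) = -7
b = -12261 (b = 201*(-61) = -12261)
b - O(411, M(n)) = -12261 - 1*(-7) = -12261 + 7 = -12254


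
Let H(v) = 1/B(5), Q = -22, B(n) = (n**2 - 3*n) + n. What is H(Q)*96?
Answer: 32/5 ≈ 6.4000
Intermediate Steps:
B(n) = n**2 - 2*n
H(v) = 1/15 (H(v) = 1/(5*(-2 + 5)) = 1/(5*3) = 1/15)
H(Q)*96 = (1/15)*96 = 32/5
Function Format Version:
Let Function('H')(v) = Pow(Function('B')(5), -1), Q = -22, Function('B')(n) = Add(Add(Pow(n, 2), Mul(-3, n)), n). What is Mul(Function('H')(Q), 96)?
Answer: Rational(32, 5) ≈ 6.4000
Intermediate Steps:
Function('B')(n) = Add(Pow(n, 2), Mul(-2, n))
Function('H')(v) = Rational(1, 15) (Function('H')(v) = Pow(Mul(5, Add(-2, 5)), -1) = Pow(Mul(5, 3), -1) = Pow(15, -1) = Rational(1, 15))
Mul(Function('H')(Q), 96) = Mul(Rational(1, 15), 96) = Rational(32, 5)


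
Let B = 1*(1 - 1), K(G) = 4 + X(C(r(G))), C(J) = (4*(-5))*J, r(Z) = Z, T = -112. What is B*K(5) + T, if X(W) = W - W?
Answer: -112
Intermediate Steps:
C(J) = -20*J
X(W) = 0
K(G) = 4 (K(G) = 4 + 0 = 4)
B = 0 (B = 1*0 = 0)
B*K(5) + T = 0*4 - 112 = 0 - 112 = -112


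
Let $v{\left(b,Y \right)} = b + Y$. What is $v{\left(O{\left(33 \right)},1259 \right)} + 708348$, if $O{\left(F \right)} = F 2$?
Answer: $709673$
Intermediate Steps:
$O{\left(F \right)} = 2 F$
$v{\left(b,Y \right)} = Y + b$
$v{\left(O{\left(33 \right)},1259 \right)} + 708348 = \left(1259 + 2 \cdot 33\right) + 708348 = \left(1259 + 66\right) + 708348 = 1325 + 708348 = 709673$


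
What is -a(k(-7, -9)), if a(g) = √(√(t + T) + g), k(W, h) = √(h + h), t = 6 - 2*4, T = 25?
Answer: -√(√23 + 3*I*√2) ≈ -2.3663 - 0.89646*I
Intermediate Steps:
t = -2 (t = 6 - 8 = -2)
k(W, h) = √2*√h (k(W, h) = √(2*h) = √2*√h)
a(g) = √(g + √23) (a(g) = √(√(-2 + 25) + g) = √(√23 + g) = √(g + √23))
-a(k(-7, -9)) = -√(√2*√(-9) + √23) = -√(√2*(3*I) + √23) = -√(3*I*√2 + √23) = -√(√23 + 3*I*√2)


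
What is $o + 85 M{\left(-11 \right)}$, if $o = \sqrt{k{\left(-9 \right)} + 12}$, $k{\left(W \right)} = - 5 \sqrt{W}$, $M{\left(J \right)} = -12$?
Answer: $-1020 + \sqrt{12 - 15 i} \approx -1016.0 - 1.8986 i$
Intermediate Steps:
$o = \sqrt{12 - 15 i}$ ($o = \sqrt{- 5 \sqrt{-9} + 12} = \sqrt{- 5 \cdot 3 i + 12} = \sqrt{- 15 i + 12} = \sqrt{12 - 15 i} \approx 3.9503 - 1.8986 i$)
$o + 85 M{\left(-11 \right)} = \sqrt{12 - 15 i} + 85 \left(-12\right) = \sqrt{12 - 15 i} - 1020 = -1020 + \sqrt{12 - 15 i}$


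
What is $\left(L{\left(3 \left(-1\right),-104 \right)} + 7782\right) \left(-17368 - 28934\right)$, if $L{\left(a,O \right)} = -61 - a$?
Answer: $-357636648$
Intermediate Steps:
$\left(L{\left(3 \left(-1\right),-104 \right)} + 7782\right) \left(-17368 - 28934\right) = \left(\left(-61 - 3 \left(-1\right)\right) + 7782\right) \left(-17368 - 28934\right) = \left(\left(-61 - -3\right) + 7782\right) \left(-46302\right) = \left(\left(-61 + 3\right) + 7782\right) \left(-46302\right) = \left(-58 + 7782\right) \left(-46302\right) = 7724 \left(-46302\right) = -357636648$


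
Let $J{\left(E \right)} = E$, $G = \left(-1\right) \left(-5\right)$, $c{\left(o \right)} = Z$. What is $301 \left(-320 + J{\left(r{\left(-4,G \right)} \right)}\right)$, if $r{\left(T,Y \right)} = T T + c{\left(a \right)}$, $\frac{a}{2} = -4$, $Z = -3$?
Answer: $-92407$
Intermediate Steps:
$a = -8$ ($a = 2 \left(-4\right) = -8$)
$c{\left(o \right)} = -3$
$G = 5$
$r{\left(T,Y \right)} = -3 + T^{2}$ ($r{\left(T,Y \right)} = T T - 3 = T^{2} - 3 = -3 + T^{2}$)
$301 \left(-320 + J{\left(r{\left(-4,G \right)} \right)}\right) = 301 \left(-320 - \left(3 - \left(-4\right)^{2}\right)\right) = 301 \left(-320 + \left(-3 + 16\right)\right) = 301 \left(-320 + 13\right) = 301 \left(-307\right) = -92407$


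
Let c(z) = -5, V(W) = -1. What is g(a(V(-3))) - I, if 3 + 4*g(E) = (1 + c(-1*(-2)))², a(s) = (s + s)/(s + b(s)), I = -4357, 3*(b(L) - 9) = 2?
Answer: 17441/4 ≈ 4360.3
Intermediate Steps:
b(L) = 29/3 (b(L) = 9 + (⅓)*2 = 9 + ⅔ = 29/3)
a(s) = 2*s/(29/3 + s) (a(s) = (s + s)/(s + 29/3) = (2*s)/(29/3 + s) = 2*s/(29/3 + s))
g(E) = 13/4 (g(E) = -¾ + (1 - 5)²/4 = -¾ + (¼)*(-4)² = -¾ + (¼)*16 = -¾ + 4 = 13/4)
g(a(V(-3))) - I = 13/4 - 1*(-4357) = 13/4 + 4357 = 17441/4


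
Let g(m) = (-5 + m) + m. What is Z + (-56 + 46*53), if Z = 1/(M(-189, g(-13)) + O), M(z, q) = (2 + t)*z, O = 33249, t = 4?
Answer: 76497931/32115 ≈ 2382.0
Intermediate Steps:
g(m) = -5 + 2*m
M(z, q) = 6*z (M(z, q) = (2 + 4)*z = 6*z)
Z = 1/32115 (Z = 1/(6*(-189) + 33249) = 1/(-1134 + 33249) = 1/32115 ≈ 3.1138e-5)
Z + (-56 + 46*53) = 1/32115 + (-56 + 46*53) = 1/32115 + (-56 + 2438) = 1/32115 + 2382 = 76497931/32115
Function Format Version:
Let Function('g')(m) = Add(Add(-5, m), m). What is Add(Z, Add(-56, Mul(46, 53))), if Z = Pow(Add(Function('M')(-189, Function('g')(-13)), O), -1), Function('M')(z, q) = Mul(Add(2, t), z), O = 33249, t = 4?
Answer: Rational(76497931, 32115) ≈ 2382.0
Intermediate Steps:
Function('g')(m) = Add(-5, Mul(2, m))
Function('M')(z, q) = Mul(6, z) (Function('M')(z, q) = Mul(Add(2, 4), z) = Mul(6, z))
Z = Rational(1, 32115) (Z = Pow(Add(Mul(6, -189), 33249), -1) = Pow(Add(-1134, 33249), -1) = Pow(32115, -1) = Rational(1, 32115) ≈ 3.1138e-5)
Add(Z, Add(-56, Mul(46, 53))) = Add(Rational(1, 32115), Add(-56, Mul(46, 53))) = Add(Rational(1, 32115), Add(-56, 2438)) = Add(Rational(1, 32115), 2382) = Rational(76497931, 32115)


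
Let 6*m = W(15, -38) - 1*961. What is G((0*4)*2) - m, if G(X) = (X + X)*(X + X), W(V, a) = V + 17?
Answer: 929/6 ≈ 154.83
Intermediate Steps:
W(V, a) = 17 + V
G(X) = 4*X² (G(X) = (2*X)*(2*X) = 4*X²)
m = -929/6 (m = ((17 + 15) - 1*961)/6 = (32 - 961)/6 = (⅙)*(-929) = -929/6 ≈ -154.83)
G((0*4)*2) - m = 4*((0*4)*2)² - 1*(-929/6) = 4*(0*2)² + 929/6 = 4*0² + 929/6 = 4*0 + 929/6 = 0 + 929/6 = 929/6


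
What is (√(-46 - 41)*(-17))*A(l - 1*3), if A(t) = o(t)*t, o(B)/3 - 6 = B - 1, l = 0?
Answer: 306*I*√87 ≈ 2854.2*I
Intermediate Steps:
o(B) = 15 + 3*B (o(B) = 18 + 3*(B - 1) = 18 + 3*(-1 + B) = 18 + (-3 + 3*B) = 15 + 3*B)
A(t) = t*(15 + 3*t) (A(t) = (15 + 3*t)*t = t*(15 + 3*t))
(√(-46 - 41)*(-17))*A(l - 1*3) = (√(-46 - 41)*(-17))*(3*(0 - 1*3)*(5 + (0 - 1*3))) = (√(-87)*(-17))*(3*(0 - 3)*(5 + (0 - 3))) = ((I*√87)*(-17))*(3*(-3)*(5 - 3)) = (-17*I*√87)*(3*(-3)*2) = -17*I*√87*(-18) = 306*I*√87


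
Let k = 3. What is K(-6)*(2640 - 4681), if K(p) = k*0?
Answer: 0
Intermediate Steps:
K(p) = 0 (K(p) = 3*0 = 0)
K(-6)*(2640 - 4681) = 0*(2640 - 4681) = 0*(-2041) = 0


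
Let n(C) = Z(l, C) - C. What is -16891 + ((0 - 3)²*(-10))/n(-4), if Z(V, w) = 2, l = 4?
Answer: -16906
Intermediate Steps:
n(C) = 2 - C
-16891 + ((0 - 3)²*(-10))/n(-4) = -16891 + ((0 - 3)²*(-10))/(2 - 1*(-4)) = -16891 + ((-3)²*(-10))/(2 + 4) = -16891 + (9*(-10))/6 = -16891 - 90*⅙ = -16891 - 15 = -16906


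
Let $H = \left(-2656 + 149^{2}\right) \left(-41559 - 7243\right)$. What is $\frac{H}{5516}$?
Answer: $- \frac{476917545}{2758} \approx -1.7292 \cdot 10^{5}$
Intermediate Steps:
$H = -953835090$ ($H = \left(-2656 + 22201\right) \left(-48802\right) = 19545 \left(-48802\right) = -953835090$)
$\frac{H}{5516} = - \frac{953835090}{5516} = \left(-953835090\right) \frac{1}{5516} = - \frac{476917545}{2758}$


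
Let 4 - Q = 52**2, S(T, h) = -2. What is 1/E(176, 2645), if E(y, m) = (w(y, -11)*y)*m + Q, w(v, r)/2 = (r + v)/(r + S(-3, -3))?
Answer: -13/153656700 ≈ -8.4604e-8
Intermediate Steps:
w(v, r) = 2*(r + v)/(-2 + r) (w(v, r) = 2*((r + v)/(r - 2)) = 2*((r + v)/(-2 + r)) = 2*(r + v)/(-2 + r))
Q = -2700 (Q = 4 - 1*52**2 = 4 - 1*2704 = 4 - 2704 = -2700)
E(y, m) = -2700 + m*y*(22/13 - 2*y/13) (E(y, m) = ((2*(-11 + y)/(-2 - 11))*y)*m - 2700 = ((2*(-11 + y)/(-13))*y)*m - 2700 = ((2*(-1/13)*(-11 + y))*y)*m - 2700 = ((22/13 - 2*y/13)*y)*m - 2700 = (y*(22/13 - 2*y/13))*m - 2700 = m*y*(22/13 - 2*y/13) - 2700 = -2700 + m*y*(22/13 - 2*y/13))
1/E(176, 2645) = 1/(-2700 - 2/13*2645*176*(-11 + 176)) = 1/(-2700 - 2/13*2645*176*165) = 1/(-2700 - 153621600/13) = 1/(-153656700/13) = -13/153656700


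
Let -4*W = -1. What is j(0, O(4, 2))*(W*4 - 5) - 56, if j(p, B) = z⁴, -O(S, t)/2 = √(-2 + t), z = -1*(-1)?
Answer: -60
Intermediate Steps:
W = ¼ (W = -¼*(-1) = ¼ ≈ 0.25000)
z = 1
O(S, t) = -2*√(-2 + t)
j(p, B) = 1 (j(p, B) = 1⁴ = 1)
j(0, O(4, 2))*(W*4 - 5) - 56 = 1*((¼)*4 - 5) - 56 = 1*(1 - 5) - 56 = 1*(-4) - 56 = -4 - 56 = -60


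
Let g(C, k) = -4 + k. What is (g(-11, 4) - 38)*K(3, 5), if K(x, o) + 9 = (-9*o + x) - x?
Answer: 2052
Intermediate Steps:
K(x, o) = -9 - 9*o (K(x, o) = -9 + ((-9*o + x) - x) = -9 + ((x - 9*o) - x) = -9 - 9*o)
(g(-11, 4) - 38)*K(3, 5) = ((-4 + 4) - 38)*(-9 - 9*5) = (0 - 38)*(-9 - 45) = -38*(-54) = 2052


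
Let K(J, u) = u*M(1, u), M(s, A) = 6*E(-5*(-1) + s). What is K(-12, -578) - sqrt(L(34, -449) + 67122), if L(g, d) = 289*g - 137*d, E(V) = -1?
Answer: 3468 - sqrt(138461) ≈ 3095.9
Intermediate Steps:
L(g, d) = -137*d + 289*g
M(s, A) = -6 (M(s, A) = 6*(-1) = -6)
K(J, u) = -6*u (K(J, u) = u*(-6) = -6*u)
K(-12, -578) - sqrt(L(34, -449) + 67122) = -6*(-578) - sqrt((-137*(-449) + 289*34) + 67122) = 3468 - sqrt((61513 + 9826) + 67122) = 3468 - sqrt(71339 + 67122) = 3468 - sqrt(138461)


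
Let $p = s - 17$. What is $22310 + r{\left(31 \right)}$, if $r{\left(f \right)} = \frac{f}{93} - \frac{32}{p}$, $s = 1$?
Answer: $\frac{66937}{3} \approx 22312.0$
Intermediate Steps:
$p = -16$ ($p = 1 - 17 = -16$)
$r{\left(f \right)} = 2 + \frac{f}{93}$ ($r{\left(f \right)} = \frac{f}{93} - \frac{32}{-16} = f \frac{1}{93} - -2 = \frac{f}{93} + 2 = 2 + \frac{f}{93}$)
$22310 + r{\left(31 \right)} = 22310 + \left(2 + \frac{1}{93} \cdot 31\right) = 22310 + \left(2 + \frac{1}{3}\right) = 22310 + \frac{7}{3} = \frac{66937}{3}$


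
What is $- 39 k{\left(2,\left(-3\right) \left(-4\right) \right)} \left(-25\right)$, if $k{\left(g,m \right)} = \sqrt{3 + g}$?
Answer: $975 \sqrt{5} \approx 2180.2$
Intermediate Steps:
$- 39 k{\left(2,\left(-3\right) \left(-4\right) \right)} \left(-25\right) = - 39 \sqrt{3 + 2} \left(-25\right) = - 39 \sqrt{5} \left(-25\right) = 975 \sqrt{5}$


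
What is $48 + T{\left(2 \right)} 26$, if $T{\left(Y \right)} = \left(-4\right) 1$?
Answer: $-56$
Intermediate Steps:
$T{\left(Y \right)} = -4$
$48 + T{\left(2 \right)} 26 = 48 - 104 = -56$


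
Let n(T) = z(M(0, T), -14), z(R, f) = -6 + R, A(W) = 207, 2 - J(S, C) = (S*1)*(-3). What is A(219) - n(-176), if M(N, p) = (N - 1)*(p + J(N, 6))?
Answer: 39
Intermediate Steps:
J(S, C) = 2 + 3*S (J(S, C) = 2 - S*1*(-3) = 2 - S*(-3) = 2 - (-3)*S = 2 + 3*S)
M(N, p) = (-1 + N)*(2 + p + 3*N) (M(N, p) = (N - 1)*(p + (2 + 3*N)) = (-1 + N)*(2 + p + 3*N))
n(T) = -8 - T (n(T) = -6 + (-2 - 1*0 - T + 3*0**2 + 0*T) = -6 + (-2 + 0 - T + 3*0 + 0) = -6 + (-2 + 0 - T + 0 + 0) = -6 + (-2 - T) = -8 - T)
A(219) - n(-176) = 207 - (-8 - 1*(-176)) = 207 - (-8 + 176) = 207 - 1*168 = 207 - 168 = 39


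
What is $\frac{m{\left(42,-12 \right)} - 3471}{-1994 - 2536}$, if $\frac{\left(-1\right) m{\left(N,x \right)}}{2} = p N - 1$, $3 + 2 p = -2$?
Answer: $\frac{3259}{4530} \approx 0.71943$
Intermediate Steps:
$p = - \frac{5}{2}$ ($p = - \frac{3}{2} + \frac{1}{2} \left(-2\right) = - \frac{3}{2} - 1 = - \frac{5}{2} \approx -2.5$)
$m{\left(N,x \right)} = 2 + 5 N$ ($m{\left(N,x \right)} = - 2 \left(- \frac{5 N}{2} - 1\right) = - 2 \left(-1 - \frac{5 N}{2}\right) = 2 + 5 N$)
$\frac{m{\left(42,-12 \right)} - 3471}{-1994 - 2536} = \frac{\left(2 + 5 \cdot 42\right) - 3471}{-1994 - 2536} = \frac{\left(2 + 210\right) - 3471}{-4530} = \left(212 - 3471\right) \left(- \frac{1}{4530}\right) = \left(-3259\right) \left(- \frac{1}{4530}\right) = \frac{3259}{4530}$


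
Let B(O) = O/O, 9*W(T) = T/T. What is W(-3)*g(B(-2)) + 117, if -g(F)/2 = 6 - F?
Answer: 1043/9 ≈ 115.89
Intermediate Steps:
W(T) = 1/9 (W(T) = (T/T)/9 = (1/9)*1 = 1/9)
B(O) = 1
g(F) = -12 + 2*F (g(F) = -2*(6 - F) = -12 + 2*F)
W(-3)*g(B(-2)) + 117 = (-12 + 2*1)/9 + 117 = (-12 + 2)/9 + 117 = (1/9)*(-10) + 117 = -10/9 + 117 = 1043/9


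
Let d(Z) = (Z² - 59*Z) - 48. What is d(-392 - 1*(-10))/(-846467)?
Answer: -168414/846467 ≈ -0.19896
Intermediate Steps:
d(Z) = -48 + Z² - 59*Z
d(-392 - 1*(-10))/(-846467) = (-48 + (-392 - 1*(-10))² - 59*(-392 - 1*(-10)))/(-846467) = (-48 + (-392 + 10)² - 59*(-392 + 10))*(-1/846467) = (-48 + (-382)² - 59*(-382))*(-1/846467) = (-48 + 145924 + 22538)*(-1/846467) = 168414*(-1/846467) = -168414/846467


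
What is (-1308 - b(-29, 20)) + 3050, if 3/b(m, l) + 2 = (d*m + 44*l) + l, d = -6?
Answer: 1867421/1072 ≈ 1742.0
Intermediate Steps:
b(m, l) = 3/(-2 - 6*m + 45*l) (b(m, l) = 3/(-2 + ((-6*m + 44*l) + l)) = 3/(-2 + (-6*m + 45*l)) = 3/(-2 - 6*m + 45*l))
(-1308 - b(-29, 20)) + 3050 = (-1308 - 3/(-2 - 6*(-29) + 45*20)) + 3050 = (-1308 - 3/(-2 + 174 + 900)) + 3050 = (-1308 - 3/1072) + 3050 = -1402179/1072 + 3050 = 1867421/1072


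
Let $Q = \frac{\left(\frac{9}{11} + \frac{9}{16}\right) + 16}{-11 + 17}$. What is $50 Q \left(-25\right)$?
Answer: $- \frac{1911875}{528} \approx -3621.0$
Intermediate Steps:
$Q = \frac{3059}{1056}$ ($Q = \frac{\left(9 \cdot \frac{1}{11} + 9 \cdot \frac{1}{16}\right) + 16}{6} = \left(\left(\frac{9}{11} + \frac{9}{16}\right) + 16\right) \frac{1}{6} = \left(\frac{243}{176} + 16\right) \frac{1}{6} = \frac{3059}{176} \cdot \frac{1}{6} = \frac{3059}{1056} \approx 2.8968$)
$50 Q \left(-25\right) = 50 \cdot \frac{3059}{1056} \left(-25\right) = \frac{76475}{528} \left(-25\right) = - \frac{1911875}{528}$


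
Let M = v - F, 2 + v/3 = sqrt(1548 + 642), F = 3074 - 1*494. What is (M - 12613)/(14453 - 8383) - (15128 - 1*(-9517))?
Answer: -149610349/6070 + 3*sqrt(2190)/6070 ≈ -24647.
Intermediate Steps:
F = 2580 (F = 3074 - 494 = 2580)
v = -6 + 3*sqrt(2190) (v = -6 + 3*sqrt(1548 + 642) = -6 + 3*sqrt(2190) ≈ 134.39)
M = -2586 + 3*sqrt(2190) (M = (-6 + 3*sqrt(2190)) - 1*2580 = (-6 + 3*sqrt(2190)) - 2580 = -2586 + 3*sqrt(2190) ≈ -2445.6)
(M - 12613)/(14453 - 8383) - (15128 - 1*(-9517)) = ((-2586 + 3*sqrt(2190)) - 12613)/(14453 - 8383) - (15128 - 1*(-9517)) = (-15199 + 3*sqrt(2190))/6070 - (15128 + 9517) = (-15199 + 3*sqrt(2190))*(1/6070) - 1*24645 = (-15199/6070 + 3*sqrt(2190)/6070) - 24645 = -149610349/6070 + 3*sqrt(2190)/6070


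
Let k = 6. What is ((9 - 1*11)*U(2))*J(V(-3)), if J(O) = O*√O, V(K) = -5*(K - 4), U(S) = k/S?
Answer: -210*√35 ≈ -1242.4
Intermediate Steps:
U(S) = 6/S
V(K) = 20 - 5*K (V(K) = -5*(-4 + K) = 20 - 5*K)
J(O) = O^(3/2)
((9 - 1*11)*U(2))*J(V(-3)) = ((9 - 1*11)*(6/2))*(20 - 5*(-3))^(3/2) = ((9 - 11)*(6*(½)))*(20 + 15)^(3/2) = (-2*3)*35^(3/2) = -210*√35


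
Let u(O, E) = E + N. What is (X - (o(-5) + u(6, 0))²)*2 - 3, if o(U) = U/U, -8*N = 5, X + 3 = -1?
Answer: -361/32 ≈ -11.281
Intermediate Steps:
X = -4 (X = -3 - 1 = -4)
N = -5/8 (N = -⅛*5 = -5/8 ≈ -0.62500)
o(U) = 1
u(O, E) = -5/8 + E (u(O, E) = E - 5/8 = -5/8 + E)
(X - (o(-5) + u(6, 0))²)*2 - 3 = (-4 - (1 + (-5/8 + 0))²)*2 - 3 = (-4 - (1 - 5/8)²)*2 - 3 = (-4 - (3/8)²)*2 - 3 = (-4 - 1*9/64)*2 - 3 = (-4 - 9/64)*2 - 3 = -265/64*2 - 3 = -265/32 - 3 = -361/32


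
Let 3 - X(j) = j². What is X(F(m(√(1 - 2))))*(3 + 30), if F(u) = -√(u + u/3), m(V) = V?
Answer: 99 - 44*I ≈ 99.0 - 44.0*I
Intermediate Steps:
F(u) = -2*√3*√u/3 (F(u) = -√(u + u*(⅓)) = -√(u + u/3) = -√(4*u/3) = -2*√3*√u/3)
X(j) = 3 - j²
X(F(m(√(1 - 2))))*(3 + 30) = (3 - (-2*√3*√(√(1 - 2))/3)²)*(3 + 30) = (3 - (-2*√3*√(√(-1))/3)²)*33 = (3 - (-2*√3*√I/3)²)*33 = (3 - 4*I/3)*33 = 99 - 44*I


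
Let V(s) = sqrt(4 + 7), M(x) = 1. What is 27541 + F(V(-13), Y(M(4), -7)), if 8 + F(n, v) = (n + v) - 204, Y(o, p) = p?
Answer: 27322 + sqrt(11) ≈ 27325.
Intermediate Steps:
V(s) = sqrt(11)
F(n, v) = -212 + n + v (F(n, v) = -8 + ((n + v) - 204) = -8 + (-204 + n + v) = -212 + n + v)
27541 + F(V(-13), Y(M(4), -7)) = 27541 + (-212 + sqrt(11) - 7) = 27541 + (-219 + sqrt(11)) = 27322 + sqrt(11)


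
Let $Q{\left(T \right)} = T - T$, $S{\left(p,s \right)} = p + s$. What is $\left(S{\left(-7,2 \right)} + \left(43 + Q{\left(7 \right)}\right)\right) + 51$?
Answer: $89$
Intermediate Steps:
$Q{\left(T \right)} = 0$
$\left(S{\left(-7,2 \right)} + \left(43 + Q{\left(7 \right)}\right)\right) + 51 = \left(\left(-7 + 2\right) + \left(43 + 0\right)\right) + 51 = \left(-5 + 43\right) + 51 = 38 + 51 = 89$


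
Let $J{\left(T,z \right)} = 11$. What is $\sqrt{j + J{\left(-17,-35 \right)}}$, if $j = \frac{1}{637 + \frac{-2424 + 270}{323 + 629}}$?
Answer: $\frac{3 \sqrt{111587217415}}{302135} \approx 3.3169$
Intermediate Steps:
$j = \frac{476}{302135}$ ($j = \frac{1}{637 - \frac{2154}{952}} = \frac{1}{637 - \frac{1077}{476}} = \frac{1}{\frac{302135}{476}} = \frac{476}{302135} \approx 0.0015755$)
$\sqrt{j + J{\left(-17,-35 \right)}} = \sqrt{\frac{476}{302135} + 11} = \sqrt{\frac{3323961}{302135}} = \frac{3 \sqrt{111587217415}}{302135}$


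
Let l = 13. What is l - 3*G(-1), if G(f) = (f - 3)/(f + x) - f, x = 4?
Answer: 14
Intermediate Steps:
G(f) = -f + (-3 + f)/(4 + f) (G(f) = (f - 3)/(f + 4) - f = (-3 + f)/(4 + f) - f = -f + (-3 + f)/(4 + f))
l - 3*G(-1) = 13 - 3*(-3 - 1*(-1)² - 3*(-1))/(4 - 1) = 13 - 3*(-3 - 1*1 + 3)/3 = 13 - (-3 - 1 + 3) = 13 - (-1) = 13 - 3*(-⅓) = 13 + 1 = 14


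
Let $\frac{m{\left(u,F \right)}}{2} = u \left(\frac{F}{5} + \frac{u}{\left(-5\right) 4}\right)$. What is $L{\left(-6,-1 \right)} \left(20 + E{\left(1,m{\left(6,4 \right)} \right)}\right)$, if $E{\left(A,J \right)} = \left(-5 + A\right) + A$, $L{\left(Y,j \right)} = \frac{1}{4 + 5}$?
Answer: $\frac{17}{9} \approx 1.8889$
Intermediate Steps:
$m{\left(u,F \right)} = 2 u \left(- \frac{u}{20} + \frac{F}{5}\right)$ ($m{\left(u,F \right)} = 2 u \left(\frac{F}{5} + \frac{u}{\left(-5\right) 4}\right) = 2 u \left(F \frac{1}{5} + \frac{u}{-20}\right) = 2 u \left(\frac{F}{5} + u \left(- \frac{1}{20}\right)\right) = 2 u \left(\frac{F}{5} - \frac{u}{20}\right) = 2 u \left(- \frac{u}{20} + \frac{F}{5}\right)$)
$L{\left(Y,j \right)} = \frac{1}{9}$
$E{\left(A,J \right)} = -5 + 2 A$
$L{\left(-6,-1 \right)} \left(20 + E{\left(1,m{\left(6,4 \right)} \right)}\right) = \frac{20 + \left(-5 + 2 \cdot 1\right)}{9} = \frac{20 + \left(-5 + 2\right)}{9} = \frac{20 - 3}{9} = \frac{1}{9} \cdot 17 = \frac{17}{9}$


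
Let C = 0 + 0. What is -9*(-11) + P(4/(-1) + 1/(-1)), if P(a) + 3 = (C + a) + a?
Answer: 86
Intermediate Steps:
C = 0
P(a) = -3 + 2*a (P(a) = -3 + ((0 + a) + a) = -3 + (a + a) = -3 + 2*a)
-9*(-11) + P(4/(-1) + 1/(-1)) = -9*(-11) + (-3 + 2*(4/(-1) + 1/(-1))) = 99 + (-3 + 2*(4*(-1) + 1*(-1))) = 99 + (-3 + 2*(-4 - 1)) = 99 + (-3 + 2*(-5)) = 99 + (-3 - 10) = 99 - 13 = 86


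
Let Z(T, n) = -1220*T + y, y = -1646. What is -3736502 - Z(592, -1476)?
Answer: -3012616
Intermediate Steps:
Z(T, n) = -1646 - 1220*T (Z(T, n) = -1220*T - 1646 = -1646 - 1220*T)
-3736502 - Z(592, -1476) = -3736502 - (-1646 - 1220*592) = -3736502 - (-1646 - 722240) = -3736502 - 1*(-723886) = -3736502 + 723886 = -3012616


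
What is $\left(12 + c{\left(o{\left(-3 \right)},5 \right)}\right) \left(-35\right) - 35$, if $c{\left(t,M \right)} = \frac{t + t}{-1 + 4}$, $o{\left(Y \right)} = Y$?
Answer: $-385$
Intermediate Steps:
$c{\left(t,M \right)} = \frac{2 t}{3}$
$\left(12 + c{\left(o{\left(-3 \right)},5 \right)}\right) \left(-35\right) - 35 = \left(12 + \frac{2}{3} \left(-3\right)\right) \left(-35\right) - 35 = \left(12 - 2\right) \left(-35\right) - 35 = 10 \left(-35\right) - 35 = -350 - 35 = -385$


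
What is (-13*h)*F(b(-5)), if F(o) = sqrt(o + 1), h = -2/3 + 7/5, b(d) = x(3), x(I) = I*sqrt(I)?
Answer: -143*sqrt(1 + 3*sqrt(3))/15 ≈ -23.730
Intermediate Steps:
x(I) = I**(3/2)
b(d) = 3*sqrt(3) (b(d) = 3**(3/2) = 3*sqrt(3))
h = 11/15 (h = -2*1/3 + 7*(1/5) = -2/3 + 7/5 = 11/15 ≈ 0.73333)
F(o) = sqrt(1 + o)
(-13*h)*F(b(-5)) = (-13*11/15)*sqrt(1 + 3*sqrt(3)) = -143*sqrt(1 + 3*sqrt(3))/15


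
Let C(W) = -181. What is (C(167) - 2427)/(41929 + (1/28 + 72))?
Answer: -73024/1176029 ≈ -0.062094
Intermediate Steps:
(C(167) - 2427)/(41929 + (1/28 + 72)) = (-181 - 2427)/(41929 + (1/28 + 72)) = -2608/(41929 + ((1/28)*1 + 72)) = -2608/(41929 + (1/28 + 72)) = -2608/(41929 + 2017/28) = -2608/1176029/28 = -2608*28/1176029 = -73024/1176029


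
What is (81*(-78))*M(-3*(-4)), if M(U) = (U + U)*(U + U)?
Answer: -3639168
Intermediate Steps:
M(U) = 4*U² (M(U) = (2*U)*(2*U) = 4*U²)
(81*(-78))*M(-3*(-4)) = (81*(-78))*(4*(-3*(-4))²) = -25272*12² = -25272*144 = -6318*576 = -3639168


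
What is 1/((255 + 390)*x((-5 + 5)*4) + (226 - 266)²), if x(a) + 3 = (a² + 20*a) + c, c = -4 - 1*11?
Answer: -1/10010 ≈ -9.9900e-5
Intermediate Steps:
c = -15 (c = -4 - 11 = -15)
x(a) = -18 + a² + 20*a (x(a) = -3 + ((a² + 20*a) - 15) = -3 + (-15 + a² + 20*a) = -18 + a² + 20*a)
1/((255 + 390)*x((-5 + 5)*4) + (226 - 266)²) = 1/((255 + 390)*(-18 + ((-5 + 5)*4)² + 20*((-5 + 5)*4)) + (226 - 266)²) = 1/(645*(-18 + (0*4)² + 20*(0*4)) + (-40)²) = 1/(645*(-18 + 0² + 20*0) + 1600) = 1/(645*(-18 + 0 + 0) + 1600) = 1/(645*(-18) + 1600) = 1/(-11610 + 1600) = 1/(-10010) = -1/10010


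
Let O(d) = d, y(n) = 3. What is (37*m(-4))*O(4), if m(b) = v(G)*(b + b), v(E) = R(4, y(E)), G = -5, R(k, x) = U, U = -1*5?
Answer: 5920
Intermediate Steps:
U = -5
R(k, x) = -5
v(E) = -5
m(b) = -10*b (m(b) = -5*(b + b) = -10*b)
(37*m(-4))*O(4) = (37*(-10*(-4)))*4 = (37*40)*4 = 1480*4 = 5920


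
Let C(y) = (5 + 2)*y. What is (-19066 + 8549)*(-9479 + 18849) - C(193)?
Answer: -98545641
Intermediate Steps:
C(y) = 7*y
(-19066 + 8549)*(-9479 + 18849) - C(193) = (-19066 + 8549)*(-9479 + 18849) - 7*193 = -10517*9370 - 1*1351 = -98544290 - 1351 = -98545641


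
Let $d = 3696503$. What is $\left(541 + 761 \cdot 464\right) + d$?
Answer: $4050148$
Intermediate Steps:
$\left(541 + 761 \cdot 464\right) + d = \left(541 + 761 \cdot 464\right) + 3696503 = \left(541 + 353104\right) + 3696503 = 353645 + 3696503 = 4050148$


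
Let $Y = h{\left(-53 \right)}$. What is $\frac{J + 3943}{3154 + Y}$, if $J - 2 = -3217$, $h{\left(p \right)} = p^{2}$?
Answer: $\frac{728}{5963} \approx 0.12209$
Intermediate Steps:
$Y = 2809$ ($Y = \left(-53\right)^{2} = 2809$)
$J = -3215$ ($J = 2 - 3217 = -3215$)
$\frac{J + 3943}{3154 + Y} = \frac{-3215 + 3943}{3154 + 2809} = \frac{728}{5963}$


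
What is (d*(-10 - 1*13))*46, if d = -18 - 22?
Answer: 42320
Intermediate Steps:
d = -40
(d*(-10 - 1*13))*46 = -40*(-10 - 1*13)*46 = -40*(-10 - 13)*46 = -40*(-23)*46 = 920*46 = 42320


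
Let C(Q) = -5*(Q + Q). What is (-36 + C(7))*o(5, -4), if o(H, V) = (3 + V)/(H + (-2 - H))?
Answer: -53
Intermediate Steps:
o(H, V) = -3/2 - V/2 (o(H, V) = (3 + V)/(-2) = (3 + V)*(-½) = -3/2 - V/2)
C(Q) = -10*Q
(-36 + C(7))*o(5, -4) = (-36 - 10*7)*(-3/2 - ½*(-4)) = (-36 - 70)*(-3/2 + 2) = -106*½ = -53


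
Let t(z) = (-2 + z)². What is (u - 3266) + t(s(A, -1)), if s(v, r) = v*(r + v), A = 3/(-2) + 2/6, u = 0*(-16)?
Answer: -4232375/1296 ≈ -3265.7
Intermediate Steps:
u = 0
A = -7/6 (A = 3*(-½) + 2*(⅙) = -3/2 + ⅓ = -7/6 ≈ -1.1667)
(u - 3266) + t(s(A, -1)) = (0 - 3266) + (-2 - 7*(-1 - 7/6)/6)² = -3266 + (-2 - 7/6*(-13/6))² = -3266 + (-2 + 91/36)² = -3266 + (19/36)² = -3266 + 361/1296 = -4232375/1296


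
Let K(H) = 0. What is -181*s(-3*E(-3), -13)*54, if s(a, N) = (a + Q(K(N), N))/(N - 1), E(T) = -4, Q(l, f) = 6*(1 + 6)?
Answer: 263898/7 ≈ 37700.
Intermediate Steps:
Q(l, f) = 42 (Q(l, f) = 6*7 = 42)
s(a, N) = (42 + a)/(-1 + N) (s(a, N) = (a + 42)/(N - 1) = (42 + a)/(-1 + N))
-181*s(-3*E(-3), -13)*54 = -181*(42 - 3*(-4))/(-1 - 13)*54 = -181*(42 + 12)/(-14)*54 = -(-181)*54/14*54 = -181*(-27/7)*54 = (4887/7)*54 = 263898/7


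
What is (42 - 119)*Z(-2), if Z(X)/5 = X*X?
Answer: -1540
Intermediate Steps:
Z(X) = 5*X² (Z(X) = 5*(X*X) = 5*X²)
(42 - 119)*Z(-2) = (42 - 119)*(5*(-2)²) = -385*4 = -77*20 = -1540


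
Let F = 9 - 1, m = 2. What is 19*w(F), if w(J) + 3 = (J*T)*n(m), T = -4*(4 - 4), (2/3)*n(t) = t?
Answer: -57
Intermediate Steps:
n(t) = 3*t/2
T = 0 (T = -4*0 = 0)
F = 8
w(J) = -3 (w(J) = -3 + (J*0)*((3/2)*2) = -3 + 0*3 = -3 + 0 = -3)
19*w(F) = 19*(-3) = -57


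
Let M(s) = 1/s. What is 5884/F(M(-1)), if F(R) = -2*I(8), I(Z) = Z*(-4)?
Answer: 1471/16 ≈ 91.938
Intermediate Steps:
I(Z) = -4*Z
M(s) = 1/s
F(R) = 64 (F(R) = -(-8)*8 = -2*(-32) = 64)
5884/F(M(-1)) = 5884/64 = 5884*(1/64) = 1471/16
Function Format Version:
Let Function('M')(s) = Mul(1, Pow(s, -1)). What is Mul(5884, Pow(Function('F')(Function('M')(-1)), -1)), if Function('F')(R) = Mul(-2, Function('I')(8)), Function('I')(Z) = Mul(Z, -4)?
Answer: Rational(1471, 16) ≈ 91.938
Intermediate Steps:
Function('I')(Z) = Mul(-4, Z)
Function('M')(s) = Pow(s, -1)
Function('F')(R) = 64 (Function('F')(R) = Mul(-2, Mul(-4, 8)) = Mul(-2, -32) = 64)
Mul(5884, Pow(Function('F')(Function('M')(-1)), -1)) = Mul(5884, Pow(64, -1)) = Mul(5884, Rational(1, 64)) = Rational(1471, 16)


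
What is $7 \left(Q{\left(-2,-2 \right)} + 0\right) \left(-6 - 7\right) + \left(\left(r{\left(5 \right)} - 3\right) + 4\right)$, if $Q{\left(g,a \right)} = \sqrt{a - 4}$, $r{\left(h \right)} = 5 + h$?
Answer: $11 - 91 i \sqrt{6} \approx 11.0 - 222.9 i$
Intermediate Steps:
$Q{\left(g,a \right)} = \sqrt{-4 + a}$
$7 \left(Q{\left(-2,-2 \right)} + 0\right) \left(-6 - 7\right) + \left(\left(r{\left(5 \right)} - 3\right) + 4\right) = 7 \left(\sqrt{-4 - 2} + 0\right) \left(-6 - 7\right) + \left(\left(\left(5 + 5\right) - 3\right) + 4\right) = 7 \left(\sqrt{-6} + 0\right) \left(-13\right) + \left(\left(10 - 3\right) + 4\right) = 7 \left(i \sqrt{6} + 0\right) \left(-13\right) + \left(7 + 4\right) = 7 i \sqrt{6} \left(-13\right) + 11 = 7 \left(- 13 i \sqrt{6}\right) + 11 = - 91 i \sqrt{6} + 11 = 11 - 91 i \sqrt{6}$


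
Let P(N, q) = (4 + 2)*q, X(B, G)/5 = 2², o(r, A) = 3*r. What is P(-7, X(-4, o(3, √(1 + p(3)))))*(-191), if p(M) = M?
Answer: -22920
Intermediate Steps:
X(B, G) = 20 (X(B, G) = 5*2² = 5*4 = 20)
P(N, q) = 6*q
P(-7, X(-4, o(3, √(1 + p(3)))))*(-191) = (6*20)*(-191) = 120*(-191) = -22920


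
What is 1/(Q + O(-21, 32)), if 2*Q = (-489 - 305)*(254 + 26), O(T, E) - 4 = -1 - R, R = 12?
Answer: -1/111169 ≈ -8.9953e-6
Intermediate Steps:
O(T, E) = -9 (O(T, E) = 4 + (-1 - 1*12) = 4 + (-1 - 12) = 4 - 13 = -9)
Q = -111160 (Q = ((-489 - 305)*(254 + 26))/2 = (-794*280)/2 = (½)*(-222320) = -111160)
1/(Q + O(-21, 32)) = 1/(-111160 - 9) = 1/(-111169) = -1/111169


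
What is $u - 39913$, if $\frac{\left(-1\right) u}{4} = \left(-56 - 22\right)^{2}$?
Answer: $-64249$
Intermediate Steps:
$u = -24336$ ($u = - 4 \left(-56 - 22\right)^{2} = - 4 \left(-78\right)^{2} = \left(-4\right) 6084 = -24336$)
$u - 39913 = -24336 - 39913 = -64249$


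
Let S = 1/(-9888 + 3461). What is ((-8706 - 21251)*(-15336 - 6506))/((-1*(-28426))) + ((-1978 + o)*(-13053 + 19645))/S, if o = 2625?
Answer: -389596611181427/14213 ≈ -2.7411e+10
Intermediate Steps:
S = -1/6427 (S = 1/(-6427) = -1/6427 ≈ -0.00015559)
((-8706 - 21251)*(-15336 - 6506))/((-1*(-28426))) + ((-1978 + o)*(-13053 + 19645))/S = ((-8706 - 21251)*(-15336 - 6506))/((-1*(-28426))) + ((-1978 + 2625)*(-13053 + 19645))/(-1/6427) = -29957*(-21842)/28426 + (647*6592)*(-6427) = 654320794*(1/28426) + 4265024*(-6427) = 327160397/14213 - 27411309248 = -389596611181427/14213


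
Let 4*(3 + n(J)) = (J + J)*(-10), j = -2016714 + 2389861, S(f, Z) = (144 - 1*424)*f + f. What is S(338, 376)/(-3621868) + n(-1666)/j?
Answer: 32673901615/675744589298 ≈ 0.048352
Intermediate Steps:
S(f, Z) = -279*f (S(f, Z) = (144 - 424)*f + f = -280*f + f = -279*f)
j = 373147
n(J) = -3 - 5*J (n(J) = -3 + ((J + J)*(-10))/4 = -3 + ((2*J)*(-10))/4 = -3 + (-20*J)/4 = -3 - 5*J)
S(338, 376)/(-3621868) + n(-1666)/j = -279*338/(-3621868) + (-3 - 5*(-1666))/373147 = -94302*(-1/3621868) + (-3 + 8330)*(1/373147) = 47151/1810934 + 8327*(1/373147) = 47151/1810934 + 8327/373147 = 32673901615/675744589298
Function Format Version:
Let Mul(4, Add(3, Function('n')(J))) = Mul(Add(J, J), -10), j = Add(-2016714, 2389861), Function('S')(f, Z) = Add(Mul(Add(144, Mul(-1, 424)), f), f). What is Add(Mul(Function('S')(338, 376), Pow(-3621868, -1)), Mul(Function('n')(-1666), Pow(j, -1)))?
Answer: Rational(32673901615, 675744589298) ≈ 0.048352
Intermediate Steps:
Function('S')(f, Z) = Mul(-279, f) (Function('S')(f, Z) = Add(Mul(Add(144, -424), f), f) = Add(Mul(-280, f), f) = Mul(-279, f))
j = 373147
Function('n')(J) = Add(-3, Mul(-5, J)) (Function('n')(J) = Add(-3, Mul(Rational(1, 4), Mul(Add(J, J), -10))) = Add(-3, Mul(Rational(1, 4), Mul(Mul(2, J), -10))) = Add(-3, Mul(Rational(1, 4), Mul(-20, J))) = Add(-3, Mul(-5, J)))
Add(Mul(Function('S')(338, 376), Pow(-3621868, -1)), Mul(Function('n')(-1666), Pow(j, -1))) = Add(Mul(Mul(-279, 338), Pow(-3621868, -1)), Mul(Add(-3, Mul(-5, -1666)), Pow(373147, -1))) = Add(Mul(-94302, Rational(-1, 3621868)), Mul(Add(-3, 8330), Rational(1, 373147))) = Add(Rational(47151, 1810934), Mul(8327, Rational(1, 373147))) = Add(Rational(47151, 1810934), Rational(8327, 373147)) = Rational(32673901615, 675744589298)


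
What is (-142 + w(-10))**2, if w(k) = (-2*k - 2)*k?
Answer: 103684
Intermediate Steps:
w(k) = k*(-2 - 2*k) (w(k) = (-2 - 2*k)*k = k*(-2 - 2*k))
(-142 + w(-10))**2 = (-142 - 2*(-10)*(1 - 10))**2 = (-142 - 2*(-10)*(-9))**2 = (-142 - 180)**2 = (-322)**2 = 103684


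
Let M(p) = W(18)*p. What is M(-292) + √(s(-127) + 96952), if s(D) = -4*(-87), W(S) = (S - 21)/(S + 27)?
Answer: 292/15 + 10*√973 ≈ 331.40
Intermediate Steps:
W(S) = (-21 + S)/(27 + S)
s(D) = 348
M(p) = -p/15 (M(p) = ((-21 + 18)/(27 + 18))*p = (-3/45)*p = ((1/45)*(-3))*p = -p/15)
M(-292) + √(s(-127) + 96952) = -1/15*(-292) + √(348 + 96952) = 292/15 + √97300 = 292/15 + 10*√973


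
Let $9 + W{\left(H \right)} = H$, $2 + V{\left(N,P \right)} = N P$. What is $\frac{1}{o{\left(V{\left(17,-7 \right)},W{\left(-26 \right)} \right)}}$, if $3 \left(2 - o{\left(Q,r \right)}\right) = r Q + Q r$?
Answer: $- \frac{3}{8464} \approx -0.00035444$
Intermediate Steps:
$V{\left(N,P \right)} = -2 + N P$
$W{\left(H \right)} = -9 + H$
$o{\left(Q,r \right)} = 2 - \frac{2 Q r}{3}$ ($o{\left(Q,r \right)} = 2 - \frac{r Q + Q r}{3} = 2 - \frac{Q r + Q r}{3} = 2 - \frac{2 Q r}{3}$)
$\frac{1}{o{\left(V{\left(17,-7 \right)},W{\left(-26 \right)} \right)}} = \frac{1}{2 - \frac{2 \left(-2 + 17 \left(-7\right)\right) \left(-9 - 26\right)}{3}} = \frac{1}{2 - \frac{2}{3} \left(-2 - 119\right) \left(-35\right)} = \frac{1}{2 - \left(- \frac{242}{3}\right) \left(-35\right)} = \frac{1}{2 - \frac{8470}{3}} = \frac{1}{- \frac{8464}{3}} = - \frac{3}{8464}$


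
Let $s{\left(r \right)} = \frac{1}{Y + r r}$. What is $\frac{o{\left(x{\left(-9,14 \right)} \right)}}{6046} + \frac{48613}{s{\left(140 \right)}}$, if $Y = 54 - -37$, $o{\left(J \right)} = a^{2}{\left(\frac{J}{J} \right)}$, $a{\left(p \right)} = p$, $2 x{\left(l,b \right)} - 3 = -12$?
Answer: $\frac{5787464472819}{6046} \approx 9.5724 \cdot 10^{8}$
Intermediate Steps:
$x{\left(l,b \right)} = - \frac{9}{2}$ ($x{\left(l,b \right)} = \frac{3}{2} + \frac{1}{2} \left(-12\right) = \frac{3}{2} - 6 = - \frac{9}{2}$)
$o{\left(J \right)} = 1$ ($o{\left(J \right)} = \left(\frac{J}{J}\right)^{2} = 1^{2} = 1$)
$Y = 91$ ($Y = 54 + 37 = 91$)
$s{\left(r \right)} = \frac{1}{91 + r^{2}}$ ($s{\left(r \right)} = \frac{1}{91 + r r} = \frac{1}{91 + r^{2}}$)
$\frac{o{\left(x{\left(-9,14 \right)} \right)}}{6046} + \frac{48613}{s{\left(140 \right)}} = 1 \cdot \frac{1}{6046} + \frac{48613}{\frac{1}{91 + 140^{2}}} = 1 \cdot \frac{1}{6046} + \frac{48613}{\frac{1}{91 + 19600}} = \frac{1}{6046} + \frac{48613}{\frac{1}{19691}} = \frac{1}{6046} + 48613 \frac{1}{\frac{1}{19691}} = \frac{1}{6046} + 48613 \cdot 19691 = \frac{1}{6046} + 957238583 = \frac{5787464472819}{6046}$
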